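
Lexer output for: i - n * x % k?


Scan left to right, longest-match per lexeme
Tokens: ID(i), OP(-), ID(n), OP(*), ID(x), OP(%), ID(k)


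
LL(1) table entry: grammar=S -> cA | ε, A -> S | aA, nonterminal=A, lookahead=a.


For [A, a]: 'a' ∈ FIRST(aA)
Entry: A -> aA


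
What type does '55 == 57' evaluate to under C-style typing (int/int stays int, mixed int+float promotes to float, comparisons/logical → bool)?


Operand types: int == int
Rule: comparison yields bool
Result type: bool


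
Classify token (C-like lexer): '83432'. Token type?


Pattern: digits only
Type: INTEGER_LITERAL


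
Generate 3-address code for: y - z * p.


Break into single-operator statements:
t1 = z * p
t2 = y - t1


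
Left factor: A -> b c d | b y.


Common prefix: 'b'
Factored: A -> b A', A' -> c d | y


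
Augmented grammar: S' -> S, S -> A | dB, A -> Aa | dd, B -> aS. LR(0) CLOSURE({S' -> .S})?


Start: S' -> .S
For each item with dot before a nonterminal B, add B -> .γ for every B-production
Closure: [S' -> .S, S -> .A, S -> .dB, A -> .Aa, A -> .dd]


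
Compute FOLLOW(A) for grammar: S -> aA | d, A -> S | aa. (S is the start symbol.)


$ ∈ FOLLOW(S). For each A -> αBβ: add FIRST(β)\{ε} to FOLLOW(B); if β nullable, add FOLLOW(A).
FOLLOW(A) = {$}


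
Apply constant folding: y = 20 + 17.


20 + 17 = 37 at compile time
Optimized: y = 37


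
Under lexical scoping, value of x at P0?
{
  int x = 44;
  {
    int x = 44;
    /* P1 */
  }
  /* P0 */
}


x declared in the same block as P0
x = 44


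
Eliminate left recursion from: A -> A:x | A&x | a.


Left-recursive alternatives: A:x, A&x; non-recursive: a
Introduce A': A -> aA', A' -> :xA' | &xA' | ε


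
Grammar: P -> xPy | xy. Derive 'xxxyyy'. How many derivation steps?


Derivation: P => xPy => xxPyy => xxxyyy
Steps: 3


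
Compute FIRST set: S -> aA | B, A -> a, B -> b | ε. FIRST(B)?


Per alternative of B: FIRST(b) = {b}; FIRST(ε) = {ε}
FIRST(B) = {b, ε}


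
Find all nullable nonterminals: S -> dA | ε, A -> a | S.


A nonterminal is nullable iff some alternative derives ε (directly, or every symbol in it is nullable)
Nullable: {A, S}


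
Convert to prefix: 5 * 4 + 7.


left-to-right (same/higher precedence on left): tree is (+ (* 5 4) 7)
Prefix: + * 5 4 7


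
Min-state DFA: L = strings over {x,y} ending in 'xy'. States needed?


Track the longest suffix of input matching a prefix of 'xy': 3 classes (prefixes of length 0..2)
Minimal DFA: 3 states


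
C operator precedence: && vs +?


'+' is additive (level 9); '&&' is logical AND (level 2)
Higher level binds tighter
'+' has higher precedence than '&&'


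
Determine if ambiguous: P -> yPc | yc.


balanced y^n…c^n: each string has a unique parse
Unambiguous


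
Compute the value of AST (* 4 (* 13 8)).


Evaluate inner: (* 13 8) = 104
Evaluate root: (* 4 104) = 416
Result: 416


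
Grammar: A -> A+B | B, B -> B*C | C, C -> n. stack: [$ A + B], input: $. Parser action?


handle 'A+B' on top; lookahead ∈ FOLLOW(A) = {+, $}
Action: reduce (A -> A+B)


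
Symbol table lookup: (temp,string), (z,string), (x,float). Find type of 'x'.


Lookup 'x' → type float


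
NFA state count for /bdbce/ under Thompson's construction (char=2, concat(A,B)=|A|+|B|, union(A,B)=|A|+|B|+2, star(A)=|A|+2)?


Syntax tree has 5 char leaf(s), 0 union(s), 0 star(s)
chars contribute 5×2 = 10; each union adds +2; each star adds +2
Total: 10 + 0 + 0 = 10 states


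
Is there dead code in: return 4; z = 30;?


statement follows a return and is unreachable
Dead: 'z = 30'


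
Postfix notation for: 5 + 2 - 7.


Left to right (same or higher precedence on left)
Postfix: 5 2 + 7 -


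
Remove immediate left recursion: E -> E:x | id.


Left-recursive alternatives: E:x; non-recursive: id
Introduce E': E -> idE', E' -> :xE' | ε


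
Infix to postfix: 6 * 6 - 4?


Left to right (same or higher precedence on left)
Postfix: 6 6 * 4 -


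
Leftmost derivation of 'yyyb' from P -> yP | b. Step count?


Derivation: P => yP => yyP => yyyP => yyyb
Steps: 4


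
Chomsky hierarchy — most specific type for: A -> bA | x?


Right-linear: every RHS is a terminal or a terminal followed by one nonterminal
Classification: Type 3 (Regular)


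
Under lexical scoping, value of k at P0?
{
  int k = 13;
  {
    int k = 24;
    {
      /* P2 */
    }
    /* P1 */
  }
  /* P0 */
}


k declared in the same block as P0
k = 13


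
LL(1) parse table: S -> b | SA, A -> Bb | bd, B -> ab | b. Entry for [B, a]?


For [B, a]: 'a' ∈ FIRST(ab)
Entry: B -> ab


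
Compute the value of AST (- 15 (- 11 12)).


Evaluate inner: (- 11 12) = -1
Evaluate root: (- 15 -1) = 16
Result: 16


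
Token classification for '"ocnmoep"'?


Pattern: double-quoted sequence
Type: STRING_LITERAL


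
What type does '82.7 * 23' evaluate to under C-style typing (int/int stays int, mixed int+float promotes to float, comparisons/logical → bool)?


Operand types: float * int
Rule: mixed int/float promotes to float; int/int stays int
Result type: float


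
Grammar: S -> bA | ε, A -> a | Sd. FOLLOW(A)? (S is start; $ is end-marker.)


$ ∈ FOLLOW(S). For each A -> αBβ: add FIRST(β)\{ε} to FOLLOW(B); if β nullable, add FOLLOW(A).
FOLLOW(A) = {$, d}


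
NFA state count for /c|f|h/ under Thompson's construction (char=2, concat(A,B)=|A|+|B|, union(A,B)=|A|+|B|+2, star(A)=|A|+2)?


Syntax tree has 3 char leaf(s), 2 union(s), 0 star(s)
chars contribute 3×2 = 6; each union adds +2; each star adds +2
Total: 6 + 4 + 0 = 10 states


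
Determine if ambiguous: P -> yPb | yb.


balanced y^n…b^n: each string has a unique parse
Unambiguous


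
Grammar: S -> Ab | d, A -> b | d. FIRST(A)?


Per alternative of A: FIRST(b) = {b}; FIRST(d) = {d}
FIRST(A) = {b, d}


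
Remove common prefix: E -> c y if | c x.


Common prefix: 'c'
Factored: E -> c E', E' -> y if | x


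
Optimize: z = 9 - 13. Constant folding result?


9 - 13 = -4 at compile time
Optimized: z = -4


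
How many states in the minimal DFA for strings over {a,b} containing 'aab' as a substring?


KMP-style automaton: 3 progress states + 1 absorbing accept = 4
Minimal DFA: 4 states


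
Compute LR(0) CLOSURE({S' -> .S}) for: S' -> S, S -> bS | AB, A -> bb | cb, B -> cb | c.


Start: S' -> .S
For each item with dot before a nonterminal B, add B -> .γ for every B-production
Closure: [S' -> .S, S -> .bS, S -> .AB, A -> .bb, A -> .cb]


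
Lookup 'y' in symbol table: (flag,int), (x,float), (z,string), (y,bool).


Lookup 'y' → type bool


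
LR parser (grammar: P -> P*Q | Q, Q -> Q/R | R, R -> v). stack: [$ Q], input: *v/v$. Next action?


lookahead ∉ {/} so Q won't extend; reduce P -> Q
Action: reduce (P -> Q)


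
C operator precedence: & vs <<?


'<<' is shift (level 8); '&' is bitwise AND (level 5)
Higher level binds tighter
'<<' has higher precedence than '&'


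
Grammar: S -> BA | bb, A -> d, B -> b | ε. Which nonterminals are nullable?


A nonterminal is nullable iff some alternative derives ε (directly, or every symbol in it is nullable)
Nullable: {B}


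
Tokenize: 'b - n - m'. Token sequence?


Scan left to right, longest-match per lexeme
Tokens: ID(b), OP(-), ID(n), OP(-), ID(m)


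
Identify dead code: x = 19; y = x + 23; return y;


x is read by y's definition; y is returned
No dead code


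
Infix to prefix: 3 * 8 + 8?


left-to-right (same/higher precedence on left): tree is (+ (* 3 8) 8)
Prefix: + * 3 8 8


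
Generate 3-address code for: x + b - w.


Break into single-operator statements:
t1 = x + b
t2 = t1 - w


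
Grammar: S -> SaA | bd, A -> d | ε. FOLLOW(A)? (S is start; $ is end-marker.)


$ ∈ FOLLOW(S). For each A -> αBβ: add FIRST(β)\{ε} to FOLLOW(B); if β nullable, add FOLLOW(A).
FOLLOW(A) = {$, a}


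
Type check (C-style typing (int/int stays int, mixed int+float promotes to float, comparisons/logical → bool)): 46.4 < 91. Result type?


Operand types: float < int
Rule: comparison yields bool
Result type: bool


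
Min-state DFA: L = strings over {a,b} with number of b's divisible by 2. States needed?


Track (count of b) mod 2: states 0..1, accept at 0
Minimal DFA: 2 states


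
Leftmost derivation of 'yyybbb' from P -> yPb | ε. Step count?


Derivation: P => yPb => yyPbb => yyyPbbb => yyybbb
Steps: 4


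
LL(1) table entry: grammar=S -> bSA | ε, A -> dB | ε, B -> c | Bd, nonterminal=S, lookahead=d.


For [S, d]: ε is nullable and 'd' ∈ FOLLOW(S)
Entry: S -> ε


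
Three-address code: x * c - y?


Break into single-operator statements:
t1 = x * c
t2 = t1 - y


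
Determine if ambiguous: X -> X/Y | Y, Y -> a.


precedence layered via separate nonterminal Y: deterministic
Unambiguous


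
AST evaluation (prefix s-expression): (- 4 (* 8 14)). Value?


Evaluate inner: (* 8 14) = 112
Evaluate root: (- 4 112) = -108
Result: -108


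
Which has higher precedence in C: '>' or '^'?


'>' is relational (level 7); '^' is bitwise XOR (level 4)
Higher level binds tighter
'>' has higher precedence than '^'


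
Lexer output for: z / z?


Scan left to right, longest-match per lexeme
Tokens: ID(z), OP(/), ID(z)


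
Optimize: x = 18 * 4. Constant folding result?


18 * 4 = 72 at compile time
Optimized: x = 72


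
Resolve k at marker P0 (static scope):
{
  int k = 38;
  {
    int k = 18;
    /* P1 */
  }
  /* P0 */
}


k declared in the same block as P0
k = 38


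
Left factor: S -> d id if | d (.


Common prefix: 'd'
Factored: S -> d S', S' -> id if | (


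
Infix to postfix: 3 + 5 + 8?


Left to right (same or higher precedence on left)
Postfix: 3 5 + 8 +


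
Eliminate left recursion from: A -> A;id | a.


Left-recursive alternatives: A;id; non-recursive: a
Introduce A': A -> aA', A' -> ;idA' | ε


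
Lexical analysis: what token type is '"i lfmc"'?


Pattern: double-quoted sequence
Type: STRING_LITERAL


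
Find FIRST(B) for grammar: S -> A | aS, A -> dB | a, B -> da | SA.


Per alternative of B: FIRST(da) = {d}; FIRST(SA) = {a, d}
FIRST(B) = {a, d}


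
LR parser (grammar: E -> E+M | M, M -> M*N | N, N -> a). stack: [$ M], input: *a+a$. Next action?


shift '*' to continue M -> M*N
Action: shift


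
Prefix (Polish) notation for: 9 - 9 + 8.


left-to-right (same/higher precedence on left): tree is (+ (- 9 9) 8)
Prefix: + - 9 9 8


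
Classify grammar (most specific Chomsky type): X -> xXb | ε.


Single nonterminal LHS, but x^n b^n is not regular
Classification: Type 2 (Context-Free)


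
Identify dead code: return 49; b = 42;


statement follows a return and is unreachable
Dead: 'b = 42'


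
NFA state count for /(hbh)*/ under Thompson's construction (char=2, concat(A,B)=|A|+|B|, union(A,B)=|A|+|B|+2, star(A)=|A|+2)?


Syntax tree has 3 char leaf(s), 0 union(s), 1 star(s)
chars contribute 3×2 = 6; each union adds +2; each star adds +2
Total: 6 + 0 + 2 = 8 states


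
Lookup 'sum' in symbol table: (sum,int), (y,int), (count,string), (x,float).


Lookup 'sum' → type int


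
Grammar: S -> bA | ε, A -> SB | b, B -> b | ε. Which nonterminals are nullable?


A nonterminal is nullable iff some alternative derives ε (directly, or every symbol in it is nullable)
Nullable: {A, B, S}


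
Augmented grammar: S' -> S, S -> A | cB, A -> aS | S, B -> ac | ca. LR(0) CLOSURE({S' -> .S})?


Start: S' -> .S
For each item with dot before a nonterminal B, add B -> .γ for every B-production
Closure: [S' -> .S, S -> .A, S -> .cB, A -> .aS, A -> .S]


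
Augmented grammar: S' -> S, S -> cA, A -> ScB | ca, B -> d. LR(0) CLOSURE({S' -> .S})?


Start: S' -> .S
For each item with dot before a nonterminal B, add B -> .γ for every B-production
Closure: [S' -> .S, S -> .cA]


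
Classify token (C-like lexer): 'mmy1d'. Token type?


Pattern: letter/underscore followed by alphanumerics, not a keyword
Type: IDENTIFIER


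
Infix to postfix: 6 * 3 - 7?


Left to right (same or higher precedence on left)
Postfix: 6 3 * 7 -


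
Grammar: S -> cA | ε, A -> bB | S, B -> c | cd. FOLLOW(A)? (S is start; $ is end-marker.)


$ ∈ FOLLOW(S). For each A -> αBβ: add FIRST(β)\{ε} to FOLLOW(B); if β nullable, add FOLLOW(A).
FOLLOW(A) = {$}


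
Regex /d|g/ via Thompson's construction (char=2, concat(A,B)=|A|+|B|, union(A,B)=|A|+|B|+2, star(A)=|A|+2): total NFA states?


Syntax tree has 2 char leaf(s), 1 union(s), 0 star(s)
chars contribute 2×2 = 4; each union adds +2; each star adds +2
Total: 4 + 2 + 0 = 6 states


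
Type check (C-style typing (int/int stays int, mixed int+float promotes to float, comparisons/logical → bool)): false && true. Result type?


Operand types: bool && bool
Rule: logical operators take bool operands and yield bool
Result type: bool


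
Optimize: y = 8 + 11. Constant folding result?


8 + 11 = 19 at compile time
Optimized: y = 19


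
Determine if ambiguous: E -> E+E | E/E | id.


'id+id/id' has two parse trees (no precedence encoded between + and /)
Ambiguous


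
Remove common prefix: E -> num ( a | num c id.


Common prefix: 'num'
Factored: E -> num E', E' -> ( a | c id


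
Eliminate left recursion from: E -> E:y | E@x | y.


Left-recursive alternatives: E:y, E@x; non-recursive: y
Introduce E': E -> yE', E' -> :yE' | @xE' | ε


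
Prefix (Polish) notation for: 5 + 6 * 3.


'*' binds tighter: tree is (+ 5 (* 6 3))
Prefix: + 5 * 6 3


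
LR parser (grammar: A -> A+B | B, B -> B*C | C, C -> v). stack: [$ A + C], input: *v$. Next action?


'C' (not preceded by B*) is the handle for B -> C
Action: reduce (B -> C)


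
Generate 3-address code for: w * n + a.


Break into single-operator statements:
t1 = w * n
t2 = t1 + a


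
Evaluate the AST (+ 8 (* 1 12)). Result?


Evaluate inner: (* 1 12) = 12
Evaluate root: (+ 8 12) = 20
Result: 20


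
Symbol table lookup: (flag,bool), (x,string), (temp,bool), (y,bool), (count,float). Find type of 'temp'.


Lookup 'temp' → type bool


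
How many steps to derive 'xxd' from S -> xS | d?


Derivation: S => xS => xxS => xxd
Steps: 3


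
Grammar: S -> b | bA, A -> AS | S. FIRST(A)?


Per alternative of A: FIRST(AS) = {b}; FIRST(S) = {b}
FIRST(A) = {b}


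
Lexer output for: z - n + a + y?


Scan left to right, longest-match per lexeme
Tokens: ID(z), OP(-), ID(n), OP(+), ID(a), OP(+), ID(y)


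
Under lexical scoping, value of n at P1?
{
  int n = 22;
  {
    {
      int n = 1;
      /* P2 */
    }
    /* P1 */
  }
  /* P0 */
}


P1's block does not declare n; resolves to the enclosing declaration at depth 0
n = 22


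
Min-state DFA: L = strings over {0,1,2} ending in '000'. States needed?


Track the longest suffix of input matching a prefix of '000': 4 classes (prefixes of length 0..3)
Minimal DFA: 4 states


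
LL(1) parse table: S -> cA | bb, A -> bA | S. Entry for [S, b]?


For [S, b]: 'b' ∈ FIRST(bb)
Entry: S -> bb


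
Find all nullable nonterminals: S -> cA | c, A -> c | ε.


A nonterminal is nullable iff some alternative derives ε (directly, or every symbol in it is nullable)
Nullable: {A}


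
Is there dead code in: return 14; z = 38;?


statement follows a return and is unreachable
Dead: 'z = 38'


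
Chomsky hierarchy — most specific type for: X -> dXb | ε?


Single nonterminal LHS, but d^n b^n is not regular
Classification: Type 2 (Context-Free)


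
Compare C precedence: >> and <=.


'>>' is shift (level 8); '<=' is relational (level 7)
Higher level binds tighter
'>>' has higher precedence than '<='


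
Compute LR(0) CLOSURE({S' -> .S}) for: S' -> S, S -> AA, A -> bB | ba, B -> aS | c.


Start: S' -> .S
For each item with dot before a nonterminal B, add B -> .γ for every B-production
Closure: [S' -> .S, S -> .AA, A -> .bB, A -> .ba]


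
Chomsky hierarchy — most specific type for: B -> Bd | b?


Left-linear: every RHS is a terminal or one nonterminal followed by a terminal
Classification: Type 3 (Regular)


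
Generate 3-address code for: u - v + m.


Break into single-operator statements:
t1 = u - v
t2 = t1 + m


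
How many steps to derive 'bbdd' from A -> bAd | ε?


Derivation: A => bAd => bbAdd => bbdd
Steps: 3


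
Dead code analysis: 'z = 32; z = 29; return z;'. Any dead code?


first assignment to z is overwritten before any read
Dead: 'z = 32'


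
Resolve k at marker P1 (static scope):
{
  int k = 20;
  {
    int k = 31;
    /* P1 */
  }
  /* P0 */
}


k declared in the same block as P1
k = 31


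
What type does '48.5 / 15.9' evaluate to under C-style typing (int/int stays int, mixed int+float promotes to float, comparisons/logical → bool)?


Operand types: float / float
Rule: mixed int/float promotes to float; int/int stays int
Result type: float


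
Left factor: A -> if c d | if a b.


Common prefix: 'if'
Factored: A -> if A', A' -> c d | a b


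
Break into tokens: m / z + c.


Scan left to right, longest-match per lexeme
Tokens: ID(m), OP(/), ID(z), OP(+), ID(c)


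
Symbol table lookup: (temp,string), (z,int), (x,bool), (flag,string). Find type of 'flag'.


Lookup 'flag' → type string


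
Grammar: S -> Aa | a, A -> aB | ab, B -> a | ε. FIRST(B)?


Per alternative of B: FIRST(a) = {a}; FIRST(ε) = {ε}
FIRST(B) = {a, ε}


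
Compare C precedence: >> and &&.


'>>' is shift (level 8); '&&' is logical AND (level 2)
Higher level binds tighter
'>>' has higher precedence than '&&'


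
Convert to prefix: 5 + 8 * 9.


'*' binds tighter: tree is (+ 5 (* 8 9))
Prefix: + 5 * 8 9


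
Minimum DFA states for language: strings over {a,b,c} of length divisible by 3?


Track length mod 3: states 0..2, accept at 0
Minimal DFA: 3 states


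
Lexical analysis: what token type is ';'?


Pattern: delimiter/punctuation
Type: PUNCTUATION


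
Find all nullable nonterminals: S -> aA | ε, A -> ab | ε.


A nonterminal is nullable iff some alternative derives ε (directly, or every symbol in it is nullable)
Nullable: {A, S}


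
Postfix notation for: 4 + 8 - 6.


Left to right (same or higher precedence on left)
Postfix: 4 8 + 6 -


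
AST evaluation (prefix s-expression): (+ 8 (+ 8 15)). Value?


Evaluate inner: (+ 8 15) = 23
Evaluate root: (+ 8 23) = 31
Result: 31


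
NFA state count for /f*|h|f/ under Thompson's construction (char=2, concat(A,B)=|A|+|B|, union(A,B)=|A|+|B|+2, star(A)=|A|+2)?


Syntax tree has 3 char leaf(s), 2 union(s), 1 star(s)
chars contribute 3×2 = 6; each union adds +2; each star adds +2
Total: 6 + 4 + 2 = 12 states


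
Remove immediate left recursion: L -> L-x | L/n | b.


Left-recursive alternatives: L-x, L/n; non-recursive: b
Introduce L': L -> bL', L' -> -xL' | /nL' | ε


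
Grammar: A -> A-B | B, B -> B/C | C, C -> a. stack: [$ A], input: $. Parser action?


start symbol A on stack, input exhausted
Action: accept


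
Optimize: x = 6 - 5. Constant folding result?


6 - 5 = 1 at compile time
Optimized: x = 1


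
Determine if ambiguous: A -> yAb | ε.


balanced y^n…b^n: each string has a unique parse
Unambiguous


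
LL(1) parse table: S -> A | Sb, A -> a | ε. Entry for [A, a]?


For [A, a]: 'a' ∈ FIRST(a)
Entry: A -> a


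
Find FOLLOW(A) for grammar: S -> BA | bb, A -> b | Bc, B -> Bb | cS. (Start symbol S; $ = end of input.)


$ ∈ FOLLOW(S). For each A -> αBβ: add FIRST(β)\{ε} to FOLLOW(B); if β nullable, add FOLLOW(A).
FOLLOW(A) = {$, b, c}


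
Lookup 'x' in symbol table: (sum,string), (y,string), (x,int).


Lookup 'x' → type int


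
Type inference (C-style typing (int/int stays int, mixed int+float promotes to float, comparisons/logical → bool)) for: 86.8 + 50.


Operand types: float + int
Rule: mixed int/float promotes to float; int/int stays int
Result type: float


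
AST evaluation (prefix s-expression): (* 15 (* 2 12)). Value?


Evaluate inner: (* 2 12) = 24
Evaluate root: (* 15 24) = 360
Result: 360


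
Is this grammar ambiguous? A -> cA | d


right-linear, alternatives start with distinct terminals 'c' vs 'd': unique leftmost derivation
Unambiguous


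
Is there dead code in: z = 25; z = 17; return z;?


first assignment to z is overwritten before any read
Dead: 'z = 25'


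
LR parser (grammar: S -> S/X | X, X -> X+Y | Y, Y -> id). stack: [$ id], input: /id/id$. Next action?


'id' on top is the handle for Y -> id
Action: reduce (Y -> id)


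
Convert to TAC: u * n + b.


Break into single-operator statements:
t1 = u * n
t2 = t1 + b


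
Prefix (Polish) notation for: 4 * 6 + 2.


left-to-right (same/higher precedence on left): tree is (+ (* 4 6) 2)
Prefix: + * 4 6 2


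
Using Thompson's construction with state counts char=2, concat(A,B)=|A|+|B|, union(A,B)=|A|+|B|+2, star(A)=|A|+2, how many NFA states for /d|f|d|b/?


Syntax tree has 4 char leaf(s), 3 union(s), 0 star(s)
chars contribute 4×2 = 8; each union adds +2; each star adds +2
Total: 8 + 6 + 0 = 14 states


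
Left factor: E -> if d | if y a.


Common prefix: 'if'
Factored: E -> if E', E' -> d | y a


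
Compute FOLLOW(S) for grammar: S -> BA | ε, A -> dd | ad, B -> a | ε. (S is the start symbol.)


$ ∈ FOLLOW(S). For each A -> αBβ: add FIRST(β)\{ε} to FOLLOW(B); if β nullable, add FOLLOW(A).
FOLLOW(S) = {$}


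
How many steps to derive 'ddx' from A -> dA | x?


Derivation: A => dA => ddA => ddx
Steps: 3


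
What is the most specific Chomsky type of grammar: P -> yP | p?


Right-linear: every RHS is a terminal or a terminal followed by one nonterminal
Classification: Type 3 (Regular)


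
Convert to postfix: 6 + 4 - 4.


Left to right (same or higher precedence on left)
Postfix: 6 4 + 4 -


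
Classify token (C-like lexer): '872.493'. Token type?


Pattern: digits with a decimal point
Type: FLOAT_LITERAL


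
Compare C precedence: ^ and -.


'-' is additive (level 9); '^' is bitwise XOR (level 4)
Higher level binds tighter
'-' has higher precedence than '^'


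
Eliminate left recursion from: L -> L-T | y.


Left-recursive alternatives: L-T; non-recursive: y
Introduce L': L -> yL', L' -> -TL' | ε


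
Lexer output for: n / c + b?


Scan left to right, longest-match per lexeme
Tokens: ID(n), OP(/), ID(c), OP(+), ID(b)


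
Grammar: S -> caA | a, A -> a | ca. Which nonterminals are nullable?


A nonterminal is nullable iff some alternative derives ε (directly, or every symbol in it is nullable)
Nullable: {}


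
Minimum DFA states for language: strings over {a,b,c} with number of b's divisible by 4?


Track (count of b) mod 4: states 0..3, accept at 0
Minimal DFA: 4 states


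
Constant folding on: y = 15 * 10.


15 * 10 = 150 at compile time
Optimized: y = 150


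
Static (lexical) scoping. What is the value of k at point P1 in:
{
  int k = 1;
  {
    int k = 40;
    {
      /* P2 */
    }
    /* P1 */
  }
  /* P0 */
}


k declared in the same block as P1
k = 40


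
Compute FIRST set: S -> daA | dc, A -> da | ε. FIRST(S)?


Per alternative of S: FIRST(daA) = {d}; FIRST(dc) = {d}
FIRST(S) = {d}


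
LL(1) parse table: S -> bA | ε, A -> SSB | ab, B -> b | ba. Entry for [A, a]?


For [A, a]: 'a' ∈ FIRST(ab)
Entry: A -> ab


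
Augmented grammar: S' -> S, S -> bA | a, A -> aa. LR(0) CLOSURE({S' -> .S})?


Start: S' -> .S
For each item with dot before a nonterminal B, add B -> .γ for every B-production
Closure: [S' -> .S, S -> .bA, S -> .a]


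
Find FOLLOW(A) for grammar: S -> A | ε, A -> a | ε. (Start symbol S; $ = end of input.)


$ ∈ FOLLOW(S). For each A -> αBβ: add FIRST(β)\{ε} to FOLLOW(B); if β nullable, add FOLLOW(A).
FOLLOW(A) = {$}


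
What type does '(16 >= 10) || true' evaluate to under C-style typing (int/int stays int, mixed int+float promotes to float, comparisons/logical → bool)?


Operand types: bool || bool
Rule: logical operators take bool operands and yield bool
Result type: bool


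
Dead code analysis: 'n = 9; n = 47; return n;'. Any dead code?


first assignment to n is overwritten before any read
Dead: 'n = 9'


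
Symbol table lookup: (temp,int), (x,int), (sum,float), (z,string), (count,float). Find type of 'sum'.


Lookup 'sum' → type float


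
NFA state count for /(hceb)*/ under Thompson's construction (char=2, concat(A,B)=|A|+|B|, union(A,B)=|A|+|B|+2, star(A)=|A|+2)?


Syntax tree has 4 char leaf(s), 0 union(s), 1 star(s)
chars contribute 4×2 = 8; each union adds +2; each star adds +2
Total: 8 + 0 + 2 = 10 states


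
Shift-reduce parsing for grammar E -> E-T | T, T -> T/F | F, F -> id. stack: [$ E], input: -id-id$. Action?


shift '-' to continue E -> E-T
Action: shift


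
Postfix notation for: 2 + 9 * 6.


* has higher precedence, evaluate 9*6 first
Postfix: 2 9 6 * +


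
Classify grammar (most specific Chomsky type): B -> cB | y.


Right-linear: every RHS is a terminal or a terminal followed by one nonterminal
Classification: Type 3 (Regular)


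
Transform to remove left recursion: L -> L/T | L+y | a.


Left-recursive alternatives: L/T, L+y; non-recursive: a
Introduce L': L -> aL', L' -> /TL' | +yL' | ε


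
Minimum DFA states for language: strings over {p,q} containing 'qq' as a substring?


KMP-style automaton: 2 progress states + 1 absorbing accept = 3
Minimal DFA: 3 states


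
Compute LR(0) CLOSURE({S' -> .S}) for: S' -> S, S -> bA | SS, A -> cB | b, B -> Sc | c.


Start: S' -> .S
For each item with dot before a nonterminal B, add B -> .γ for every B-production
Closure: [S' -> .S, S -> .bA, S -> .SS]


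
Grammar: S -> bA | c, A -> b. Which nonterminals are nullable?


A nonterminal is nullable iff some alternative derives ε (directly, or every symbol in it is nullable)
Nullable: {}


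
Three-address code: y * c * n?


Break into single-operator statements:
t1 = y * c
t2 = t1 * n


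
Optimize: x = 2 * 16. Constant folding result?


2 * 16 = 32 at compile time
Optimized: x = 32


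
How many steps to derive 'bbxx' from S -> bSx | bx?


Derivation: S => bSx => bbxx
Steps: 2


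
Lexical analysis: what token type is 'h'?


Pattern: letter/underscore followed by alphanumerics, not a keyword
Type: IDENTIFIER


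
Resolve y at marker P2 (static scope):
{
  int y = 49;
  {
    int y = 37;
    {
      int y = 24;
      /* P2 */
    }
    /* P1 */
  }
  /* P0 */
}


y declared in the same block as P2
y = 24


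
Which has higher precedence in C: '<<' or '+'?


'+' is additive (level 9); '<<' is shift (level 8)
Higher level binds tighter
'+' has higher precedence than '<<'


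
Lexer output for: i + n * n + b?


Scan left to right, longest-match per lexeme
Tokens: ID(i), OP(+), ID(n), OP(*), ID(n), OP(+), ID(b)


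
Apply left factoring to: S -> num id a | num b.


Common prefix: 'num'
Factored: S -> num S', S' -> id a | b


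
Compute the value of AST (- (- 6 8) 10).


Evaluate inner: (- 6 8) = -2
Evaluate root: (- -2 10) = -12
Result: -12


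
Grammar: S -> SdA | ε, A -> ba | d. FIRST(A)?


Per alternative of A: FIRST(ba) = {b}; FIRST(d) = {d}
FIRST(A) = {b, d}


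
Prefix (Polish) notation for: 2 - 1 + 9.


left-to-right (same/higher precedence on left): tree is (+ (- 2 1) 9)
Prefix: + - 2 1 9


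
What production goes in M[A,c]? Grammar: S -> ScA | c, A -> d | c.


For [A, c]: 'c' ∈ FIRST(c)
Entry: A -> c


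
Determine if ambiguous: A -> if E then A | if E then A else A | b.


dangling else: 'if E then if E then b else b' parses two ways
Ambiguous


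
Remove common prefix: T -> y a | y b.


Common prefix: 'y'
Factored: T -> y T', T' -> a | b


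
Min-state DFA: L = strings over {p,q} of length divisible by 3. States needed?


Track length mod 3: states 0..2, accept at 0
Minimal DFA: 3 states


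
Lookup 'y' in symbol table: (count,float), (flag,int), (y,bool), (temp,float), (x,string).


Lookup 'y' → type bool


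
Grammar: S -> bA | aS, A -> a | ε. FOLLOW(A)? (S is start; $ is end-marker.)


$ ∈ FOLLOW(S). For each A -> αBβ: add FIRST(β)\{ε} to FOLLOW(B); if β nullable, add FOLLOW(A).
FOLLOW(A) = {$}


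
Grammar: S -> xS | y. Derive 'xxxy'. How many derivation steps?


Derivation: S => xS => xxS => xxxS => xxxy
Steps: 4


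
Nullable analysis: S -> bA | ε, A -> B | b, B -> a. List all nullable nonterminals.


A nonterminal is nullable iff some alternative derives ε (directly, or every symbol in it is nullable)
Nullable: {S}


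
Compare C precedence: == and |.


'==' is equality (level 6); '|' is bitwise OR (level 3)
Higher level binds tighter
'==' has higher precedence than '|'


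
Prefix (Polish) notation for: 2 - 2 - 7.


left-to-right (same/higher precedence on left): tree is (- (- 2 2) 7)
Prefix: - - 2 2 7


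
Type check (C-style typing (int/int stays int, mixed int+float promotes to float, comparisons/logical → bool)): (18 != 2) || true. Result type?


Operand types: bool || bool
Rule: logical operators take bool operands and yield bool
Result type: bool


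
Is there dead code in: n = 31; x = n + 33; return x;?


n is read by x's definition; x is returned
No dead code


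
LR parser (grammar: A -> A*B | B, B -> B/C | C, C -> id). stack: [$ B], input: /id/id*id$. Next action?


shift '/' to continue B -> B/C
Action: shift


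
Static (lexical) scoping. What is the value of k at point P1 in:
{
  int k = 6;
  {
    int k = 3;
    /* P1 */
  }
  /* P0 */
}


k declared in the same block as P1
k = 3


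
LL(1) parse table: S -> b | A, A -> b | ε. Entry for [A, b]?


For [A, b]: 'b' ∈ FIRST(b)
Entry: A -> b


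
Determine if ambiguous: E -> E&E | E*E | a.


'a&a*a' has two parse trees (no precedence encoded between & and *)
Ambiguous


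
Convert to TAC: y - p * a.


Break into single-operator statements:
t1 = p * a
t2 = y - t1


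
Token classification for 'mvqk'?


Pattern: letter/underscore followed by alphanumerics, not a keyword
Type: IDENTIFIER


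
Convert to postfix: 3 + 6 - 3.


Left to right (same or higher precedence on left)
Postfix: 3 6 + 3 -


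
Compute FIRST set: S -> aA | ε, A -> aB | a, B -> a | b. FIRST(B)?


Per alternative of B: FIRST(a) = {a}; FIRST(b) = {b}
FIRST(B) = {a, b}


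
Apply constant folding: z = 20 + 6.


20 + 6 = 26 at compile time
Optimized: z = 26


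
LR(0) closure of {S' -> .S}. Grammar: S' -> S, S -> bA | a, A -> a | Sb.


Start: S' -> .S
For each item with dot before a nonterminal B, add B -> .γ for every B-production
Closure: [S' -> .S, S -> .bA, S -> .a]


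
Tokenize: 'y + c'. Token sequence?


Scan left to right, longest-match per lexeme
Tokens: ID(y), OP(+), ID(c)


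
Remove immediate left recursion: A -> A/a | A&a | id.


Left-recursive alternatives: A/a, A&a; non-recursive: id
Introduce A': A -> idA', A' -> /aA' | &aA' | ε


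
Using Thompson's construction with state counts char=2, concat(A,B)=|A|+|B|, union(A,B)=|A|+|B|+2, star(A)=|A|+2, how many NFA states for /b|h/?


Syntax tree has 2 char leaf(s), 1 union(s), 0 star(s)
chars contribute 2×2 = 4; each union adds +2; each star adds +2
Total: 4 + 2 + 0 = 6 states


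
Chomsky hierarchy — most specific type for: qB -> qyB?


LHS has context (more than one symbol) and |LHS| ≤ |RHS|
Classification: Type 1 (Context-Sensitive)


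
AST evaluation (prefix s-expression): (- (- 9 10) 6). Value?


Evaluate inner: (- 9 10) = -1
Evaluate root: (- -1 6) = -7
Result: -7


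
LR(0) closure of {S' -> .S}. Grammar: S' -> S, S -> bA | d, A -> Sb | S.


Start: S' -> .S
For each item with dot before a nonterminal B, add B -> .γ for every B-production
Closure: [S' -> .S, S -> .bA, S -> .d]


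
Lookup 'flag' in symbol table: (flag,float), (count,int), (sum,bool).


Lookup 'flag' → type float


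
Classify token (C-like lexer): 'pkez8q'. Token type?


Pattern: letter/underscore followed by alphanumerics, not a keyword
Type: IDENTIFIER


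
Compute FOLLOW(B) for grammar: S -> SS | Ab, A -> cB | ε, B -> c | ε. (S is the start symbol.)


$ ∈ FOLLOW(S). For each A -> αBβ: add FIRST(β)\{ε} to FOLLOW(B); if β nullable, add FOLLOW(A).
FOLLOW(B) = {b}


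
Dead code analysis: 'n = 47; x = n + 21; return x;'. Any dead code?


n is read by x's definition; x is returned
No dead code


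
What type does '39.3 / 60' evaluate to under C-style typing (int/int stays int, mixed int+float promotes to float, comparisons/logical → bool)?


Operand types: float / int
Rule: mixed int/float promotes to float; int/int stays int
Result type: float


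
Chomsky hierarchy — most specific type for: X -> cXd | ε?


Single nonterminal LHS, but c^n d^n is not regular
Classification: Type 2 (Context-Free)


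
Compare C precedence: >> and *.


'*' is multiplicative (level 10); '>>' is shift (level 8)
Higher level binds tighter
'*' has higher precedence than '>>'


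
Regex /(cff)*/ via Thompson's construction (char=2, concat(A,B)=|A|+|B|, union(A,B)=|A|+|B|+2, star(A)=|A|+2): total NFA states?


Syntax tree has 3 char leaf(s), 0 union(s), 1 star(s)
chars contribute 3×2 = 6; each union adds +2; each star adds +2
Total: 6 + 0 + 2 = 8 states


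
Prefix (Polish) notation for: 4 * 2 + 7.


left-to-right (same/higher precedence on left): tree is (+ (* 4 2) 7)
Prefix: + * 4 2 7


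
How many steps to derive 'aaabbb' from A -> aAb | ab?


Derivation: A => aAb => aaAbb => aaabbb
Steps: 3


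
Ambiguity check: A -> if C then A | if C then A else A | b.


dangling else: 'if C then if C then b else b' parses two ways
Ambiguous


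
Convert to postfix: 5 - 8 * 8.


* has higher precedence, evaluate 8*8 first
Postfix: 5 8 8 * -


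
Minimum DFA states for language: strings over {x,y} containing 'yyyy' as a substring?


KMP-style automaton: 4 progress states + 1 absorbing accept = 5
Minimal DFA: 5 states


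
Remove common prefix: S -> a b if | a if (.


Common prefix: 'a'
Factored: S -> a S', S' -> b if | if (


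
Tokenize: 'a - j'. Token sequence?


Scan left to right, longest-match per lexeme
Tokens: ID(a), OP(-), ID(j)


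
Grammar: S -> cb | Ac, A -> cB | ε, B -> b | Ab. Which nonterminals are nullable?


A nonterminal is nullable iff some alternative derives ε (directly, or every symbol in it is nullable)
Nullable: {A}


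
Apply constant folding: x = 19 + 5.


19 + 5 = 24 at compile time
Optimized: x = 24


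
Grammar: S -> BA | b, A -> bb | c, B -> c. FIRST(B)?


Per alternative of B: FIRST(c) = {c}
FIRST(B) = {c}


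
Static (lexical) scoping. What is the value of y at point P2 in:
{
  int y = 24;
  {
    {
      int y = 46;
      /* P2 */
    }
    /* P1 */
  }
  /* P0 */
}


y declared in the same block as P2
y = 46


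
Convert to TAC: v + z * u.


Break into single-operator statements:
t1 = z * u
t2 = v + t1


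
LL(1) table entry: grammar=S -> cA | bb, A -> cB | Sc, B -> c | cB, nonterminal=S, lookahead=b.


For [S, b]: 'b' ∈ FIRST(bb)
Entry: S -> bb


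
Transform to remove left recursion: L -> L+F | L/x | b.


Left-recursive alternatives: L+F, L/x; non-recursive: b
Introduce L': L -> bL', L' -> +FL' | /xL' | ε


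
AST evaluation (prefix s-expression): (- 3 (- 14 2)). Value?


Evaluate inner: (- 14 2) = 12
Evaluate root: (- 3 12) = -9
Result: -9


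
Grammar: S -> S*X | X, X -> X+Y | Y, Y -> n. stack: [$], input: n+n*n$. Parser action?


no handle on stack; shift 'n'
Action: shift


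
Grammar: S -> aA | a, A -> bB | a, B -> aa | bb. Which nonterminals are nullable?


A nonterminal is nullable iff some alternative derives ε (directly, or every symbol in it is nullable)
Nullable: {}


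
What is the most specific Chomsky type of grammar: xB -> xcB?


LHS has context (more than one symbol) and |LHS| ≤ |RHS|
Classification: Type 1 (Context-Sensitive)


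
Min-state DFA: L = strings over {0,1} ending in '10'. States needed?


Track the longest suffix of input matching a prefix of '10': 3 classes (prefixes of length 0..2)
Minimal DFA: 3 states


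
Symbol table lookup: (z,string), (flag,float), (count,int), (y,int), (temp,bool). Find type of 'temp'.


Lookup 'temp' → type bool


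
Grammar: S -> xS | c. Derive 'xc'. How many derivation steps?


Derivation: S => xS => xc
Steps: 2


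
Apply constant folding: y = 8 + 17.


8 + 17 = 25 at compile time
Optimized: y = 25


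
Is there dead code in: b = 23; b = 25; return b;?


first assignment to b is overwritten before any read
Dead: 'b = 23'


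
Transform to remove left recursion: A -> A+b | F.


Left-recursive alternatives: A+b; non-recursive: F
Introduce A': A -> FA', A' -> +bA' | ε


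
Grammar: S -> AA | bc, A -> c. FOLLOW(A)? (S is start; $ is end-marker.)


$ ∈ FOLLOW(S). For each A -> αBβ: add FIRST(β)\{ε} to FOLLOW(B); if β nullable, add FOLLOW(A).
FOLLOW(A) = {$, c}


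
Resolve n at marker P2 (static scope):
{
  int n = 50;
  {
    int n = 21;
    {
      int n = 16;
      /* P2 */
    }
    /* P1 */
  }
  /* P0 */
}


n declared in the same block as P2
n = 16


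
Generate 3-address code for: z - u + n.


Break into single-operator statements:
t1 = z - u
t2 = t1 + n


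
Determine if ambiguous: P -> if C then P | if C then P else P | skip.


dangling else: 'if C then if C then skip else skip' parses two ways
Ambiguous


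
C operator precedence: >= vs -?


'-' is additive (level 9); '>=' is relational (level 7)
Higher level binds tighter
'-' has higher precedence than '>='


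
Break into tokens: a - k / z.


Scan left to right, longest-match per lexeme
Tokens: ID(a), OP(-), ID(k), OP(/), ID(z)


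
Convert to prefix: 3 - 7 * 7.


'*' binds tighter: tree is (- 3 (* 7 7))
Prefix: - 3 * 7 7


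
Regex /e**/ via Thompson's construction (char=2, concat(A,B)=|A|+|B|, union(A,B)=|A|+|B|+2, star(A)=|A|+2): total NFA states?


Syntax tree has 1 char leaf(s), 0 union(s), 2 star(s)
chars contribute 1×2 = 2; each union adds +2; each star adds +2
Total: 2 + 0 + 4 = 6 states


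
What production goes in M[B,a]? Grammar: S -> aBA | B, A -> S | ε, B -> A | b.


For [B, a]: 'a' ∈ FIRST(A)
Entry: B -> A


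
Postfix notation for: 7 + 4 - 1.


Left to right (same or higher precedence on left)
Postfix: 7 4 + 1 -


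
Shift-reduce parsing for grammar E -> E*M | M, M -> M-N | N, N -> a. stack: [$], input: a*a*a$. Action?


no handle on stack; shift 'a'
Action: shift


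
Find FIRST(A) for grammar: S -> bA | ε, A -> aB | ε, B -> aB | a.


Per alternative of A: FIRST(aB) = {a}; FIRST(ε) = {ε}
FIRST(A) = {a, ε}


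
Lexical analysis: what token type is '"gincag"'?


Pattern: double-quoted sequence
Type: STRING_LITERAL


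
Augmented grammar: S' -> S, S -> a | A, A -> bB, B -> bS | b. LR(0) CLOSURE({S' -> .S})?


Start: S' -> .S
For each item with dot before a nonterminal B, add B -> .γ for every B-production
Closure: [S' -> .S, S -> .a, S -> .A, A -> .bB]
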